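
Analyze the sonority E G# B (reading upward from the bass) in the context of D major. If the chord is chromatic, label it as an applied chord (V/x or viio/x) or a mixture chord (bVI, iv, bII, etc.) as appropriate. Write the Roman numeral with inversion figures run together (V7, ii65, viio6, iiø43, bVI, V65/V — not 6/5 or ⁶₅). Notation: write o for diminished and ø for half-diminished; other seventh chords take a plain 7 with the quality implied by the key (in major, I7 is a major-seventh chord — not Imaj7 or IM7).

V/V

The pitches E-G#-B form a major triad rooted on E.
E is not a diatonic chord root with this quality in D major, but it lies a perfect fifth above A (V), so the chord functions as an applied dominant of V.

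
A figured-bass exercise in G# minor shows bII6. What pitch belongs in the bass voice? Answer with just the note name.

C#

bII in G# minor has root A; the chord is A-C#-E.
The figure 6 means first inversion — the third is in the bass.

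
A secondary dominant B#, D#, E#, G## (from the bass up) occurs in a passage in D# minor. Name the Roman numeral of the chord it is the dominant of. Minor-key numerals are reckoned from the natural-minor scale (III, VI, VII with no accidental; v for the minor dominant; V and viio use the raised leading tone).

V

The chord is a dominant seventh chord on E#.
A dominant resolves down a perfect fifth: E# → A#. In D# minor, A# is scale degree 5, i.e. V.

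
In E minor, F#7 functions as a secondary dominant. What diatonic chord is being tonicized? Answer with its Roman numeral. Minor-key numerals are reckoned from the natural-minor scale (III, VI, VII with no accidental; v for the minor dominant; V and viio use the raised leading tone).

V

The chord is a dominant seventh chord on F#.
A dominant resolves down a perfect fifth: F# → B. In E minor, B is scale degree 5, i.e. V.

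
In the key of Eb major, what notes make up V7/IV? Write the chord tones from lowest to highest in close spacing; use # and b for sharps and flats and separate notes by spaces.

V7/IV is a secondary dominant — the dominant seventh of IV. IV in Eb major is Ab, so the applied chord's root is Eb, a perfect fifth above.
Building a dominant seventh chord on Eb gives Eb-G-Bb-Db.

Eb G Bb Db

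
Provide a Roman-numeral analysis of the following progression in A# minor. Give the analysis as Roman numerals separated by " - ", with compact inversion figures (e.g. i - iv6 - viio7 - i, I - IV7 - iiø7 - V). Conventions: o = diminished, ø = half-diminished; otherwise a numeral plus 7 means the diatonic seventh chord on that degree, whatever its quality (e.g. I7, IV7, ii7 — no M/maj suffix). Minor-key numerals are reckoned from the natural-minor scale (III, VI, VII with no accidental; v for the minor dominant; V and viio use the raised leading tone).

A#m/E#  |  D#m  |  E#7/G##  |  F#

A#m/E#: root A# is the tonic; minor triad there is i64.
D#m: root D# is the subdominant; minor triad there is iv.
E#7/G##: root E# is the dominant; dominant seventh chord there is V65.
F#: root F# is the submediant; major triad there is VI.

i64 - iv - V65 - VI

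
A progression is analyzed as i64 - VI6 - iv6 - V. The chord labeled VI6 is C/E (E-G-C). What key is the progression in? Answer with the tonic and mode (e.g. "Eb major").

E minor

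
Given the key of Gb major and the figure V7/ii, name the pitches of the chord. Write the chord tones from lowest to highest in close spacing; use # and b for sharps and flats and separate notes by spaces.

The slash means an applied dominant: we want the dominant of ii. In Gb major, ii is Ab minor, and its dominant is built on Eb.
Building a dominant seventh chord on Eb gives Eb-G-Bb-Db.

Eb G Bb Db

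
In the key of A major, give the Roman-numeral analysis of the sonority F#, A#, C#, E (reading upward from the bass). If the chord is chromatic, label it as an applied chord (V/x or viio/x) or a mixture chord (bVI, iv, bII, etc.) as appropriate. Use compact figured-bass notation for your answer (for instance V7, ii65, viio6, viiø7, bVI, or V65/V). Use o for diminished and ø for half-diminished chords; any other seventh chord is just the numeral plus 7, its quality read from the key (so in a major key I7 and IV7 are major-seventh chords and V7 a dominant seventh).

The pitches F#-A#-C#-E form a dominant seventh chord rooted on F#.
F# is not a diatonic chord root with this quality in A major, but it lies a perfect fifth above B (ii), so the chord functions as an applied dominant of ii.

V7/ii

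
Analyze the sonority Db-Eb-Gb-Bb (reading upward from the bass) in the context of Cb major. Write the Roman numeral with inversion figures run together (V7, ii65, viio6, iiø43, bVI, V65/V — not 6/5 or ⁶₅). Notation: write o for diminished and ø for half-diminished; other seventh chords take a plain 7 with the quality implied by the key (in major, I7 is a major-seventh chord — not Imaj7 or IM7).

iii42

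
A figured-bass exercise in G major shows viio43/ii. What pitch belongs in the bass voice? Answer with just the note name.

D

The applied chord viio43/ii is rooted on G#: G#-B-D-F.
The figure 43 means second inversion — the fifth is in the bass.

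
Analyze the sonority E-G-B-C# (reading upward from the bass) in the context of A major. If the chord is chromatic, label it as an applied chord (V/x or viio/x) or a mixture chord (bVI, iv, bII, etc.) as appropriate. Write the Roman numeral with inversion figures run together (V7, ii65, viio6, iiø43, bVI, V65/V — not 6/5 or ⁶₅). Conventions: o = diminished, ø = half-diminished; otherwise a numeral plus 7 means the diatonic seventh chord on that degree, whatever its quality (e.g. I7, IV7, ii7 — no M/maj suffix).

Stacked in thirds the chord is C#-E-G-B: a half-diminished seventh chord on C#.
C# sits a half step below D (IV in A major); a diminished chord there is the applied leading-tone chord of IV.
With E in the bass the chord is in first inversion, so the figured bass is 65.

viiø65/IV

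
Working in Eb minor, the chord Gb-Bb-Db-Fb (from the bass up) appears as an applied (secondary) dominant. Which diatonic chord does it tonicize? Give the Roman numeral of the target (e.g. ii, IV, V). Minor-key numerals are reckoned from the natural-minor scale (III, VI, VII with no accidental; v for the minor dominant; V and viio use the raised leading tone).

VI

The chord is a dominant seventh chord on Gb.
A dominant resolves down a perfect fifth: Gb → Cb. In Eb minor, Cb is scale degree 6, i.e. VI.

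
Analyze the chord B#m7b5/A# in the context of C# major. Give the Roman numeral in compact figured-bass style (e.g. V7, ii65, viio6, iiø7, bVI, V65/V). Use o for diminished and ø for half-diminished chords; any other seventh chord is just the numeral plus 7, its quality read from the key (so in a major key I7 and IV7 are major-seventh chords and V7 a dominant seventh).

viiø42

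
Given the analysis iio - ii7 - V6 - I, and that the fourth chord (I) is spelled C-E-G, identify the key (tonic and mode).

C major

The anchor chord is a major triad on C, labeled I.
If C is scale degree 1 and the mode makes that degree carry a major triad, the tonic is C and the mode is major.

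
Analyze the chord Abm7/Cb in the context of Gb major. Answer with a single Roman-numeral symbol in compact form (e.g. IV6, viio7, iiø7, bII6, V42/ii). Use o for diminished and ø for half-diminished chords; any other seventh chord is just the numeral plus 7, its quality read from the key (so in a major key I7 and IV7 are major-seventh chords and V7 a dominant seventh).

ii65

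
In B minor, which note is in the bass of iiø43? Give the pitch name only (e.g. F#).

G

iiø in B minor has root C#; the chord is C#-E-G-B.
The figure 43 means second inversion — the fifth is in the bass.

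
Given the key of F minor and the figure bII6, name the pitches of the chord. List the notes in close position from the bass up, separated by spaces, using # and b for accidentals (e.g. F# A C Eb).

Scale degree 2 in F minor is G; lowering it a half step gives Gb. bII6 is the Neapolitan sixth — a major triad on the lowered second degree, here in its customary first inversion.
So the chord is Gb-Bb-Db.
With the 6 figure the chord is in first inversion; from the bass Bb upward in close position it reads Bb-Db-Gb.

Bb Db Gb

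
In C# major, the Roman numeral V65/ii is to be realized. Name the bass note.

C##

The applied chord V65/ii is rooted on A#: A#-C##-E#-G#.
The figure 65 means first inversion — the third is in the bass.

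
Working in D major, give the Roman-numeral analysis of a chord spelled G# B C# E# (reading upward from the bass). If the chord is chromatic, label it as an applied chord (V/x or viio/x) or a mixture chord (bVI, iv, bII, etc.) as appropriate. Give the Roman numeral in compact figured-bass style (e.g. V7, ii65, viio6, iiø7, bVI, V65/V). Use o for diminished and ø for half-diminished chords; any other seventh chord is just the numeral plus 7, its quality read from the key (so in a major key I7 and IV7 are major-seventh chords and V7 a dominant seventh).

The pitches C#-E#-G#-B form a dominant seventh chord rooted on C#.
C# is not a diatonic chord root with this quality in D major, but it lies a perfect fifth above F# (iii), so the chord functions as an applied dominant of iii.
With G# in the bass the chord is in second inversion, so the figured bass is 43.

V43/iii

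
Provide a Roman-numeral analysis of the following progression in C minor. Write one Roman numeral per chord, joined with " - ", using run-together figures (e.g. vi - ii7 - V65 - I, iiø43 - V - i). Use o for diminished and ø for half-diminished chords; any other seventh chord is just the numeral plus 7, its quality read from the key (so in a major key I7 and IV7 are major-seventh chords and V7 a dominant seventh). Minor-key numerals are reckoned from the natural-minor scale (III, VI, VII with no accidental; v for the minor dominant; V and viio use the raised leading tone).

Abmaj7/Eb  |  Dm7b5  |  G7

Abmaj7/Eb: major seventh chord on Ab = scale degree 6 → VI43.
Dm7b5: root D is the supertonic; half-diminished seventh chord there is iiø7.
G7: dominant seventh chord on G = scale degree 5 → V7.

VI43 - iiø7 - V7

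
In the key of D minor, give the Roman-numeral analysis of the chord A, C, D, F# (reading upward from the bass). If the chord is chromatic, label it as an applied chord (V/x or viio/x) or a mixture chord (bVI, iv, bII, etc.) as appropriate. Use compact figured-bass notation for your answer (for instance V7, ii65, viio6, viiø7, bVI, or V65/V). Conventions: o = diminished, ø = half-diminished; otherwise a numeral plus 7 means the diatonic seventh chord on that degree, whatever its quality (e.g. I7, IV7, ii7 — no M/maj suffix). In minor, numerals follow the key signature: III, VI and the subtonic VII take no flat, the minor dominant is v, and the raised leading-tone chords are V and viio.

V43/iv

The pitches D-F#-A-C form a dominant seventh chord rooted on D.
D is not a diatonic chord root with this quality in D minor, but it lies a perfect fifth above G (iv), so the chord functions as an applied dominant of iv.
With A in the bass the chord is in second inversion, so the figured bass is 43.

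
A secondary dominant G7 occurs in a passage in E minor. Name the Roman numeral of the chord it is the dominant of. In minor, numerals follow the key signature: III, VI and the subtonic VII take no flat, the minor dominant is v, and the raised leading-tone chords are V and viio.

VI

The chord is a dominant seventh chord on G.
A dominant resolves down a perfect fifth: G → C. In E minor, C is scale degree 6, i.e. VI.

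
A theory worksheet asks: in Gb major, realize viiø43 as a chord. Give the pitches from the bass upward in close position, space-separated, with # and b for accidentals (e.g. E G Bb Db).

In Gb major, the leading tone is F, and the diatonic chord built there is a half-diminished seventh chord.
That chord is spelled F-Ab-Cb-Eb.
With the 43 figure the chord is in second inversion; from the bass Cb upward in close position it reads Cb-Eb-F-Ab.

Cb Eb F Ab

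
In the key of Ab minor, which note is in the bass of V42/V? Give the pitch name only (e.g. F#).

The applied chord V42/V is rooted on Bb: Bb-D-F-Ab.
The figure 42 means third inversion — the seventh is in the bass.

Ab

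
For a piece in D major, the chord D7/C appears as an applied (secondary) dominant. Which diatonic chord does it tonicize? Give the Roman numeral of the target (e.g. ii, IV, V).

IV

The chord is a dominant seventh chord on D.
A dominant resolves down a perfect fifth: D → G. In D major, G is scale degree 4, i.e. IV.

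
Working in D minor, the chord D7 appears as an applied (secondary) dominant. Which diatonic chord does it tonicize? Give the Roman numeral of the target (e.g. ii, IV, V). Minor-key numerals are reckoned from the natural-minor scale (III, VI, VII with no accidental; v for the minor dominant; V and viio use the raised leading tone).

iv

The chord is a dominant seventh chord on D.
A dominant resolves down a perfect fifth: D → G. In D minor, G is scale degree 4, i.e. iv.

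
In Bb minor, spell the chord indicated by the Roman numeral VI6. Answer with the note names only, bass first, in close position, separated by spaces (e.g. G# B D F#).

Bb Db Gb

In Bb minor, the sixth degree is Gb, and the diatonic chord built there is a major triad.
That chord is spelled Gb-Bb-Db.
The figured bass 6 indicates first inversion, placing the third (Bb) in the bass: Bb-Db-Gb.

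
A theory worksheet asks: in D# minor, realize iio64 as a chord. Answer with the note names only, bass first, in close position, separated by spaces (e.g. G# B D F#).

The numeral's case and figure indicate a diminished triad. In D# minor its root, the supertonic, is E#.
Stacking thirds from E# gives E#-G#-B.
The figured bass 64 indicates second inversion, placing the fifth (B) in the bass: B-E#-G#.

B E# G#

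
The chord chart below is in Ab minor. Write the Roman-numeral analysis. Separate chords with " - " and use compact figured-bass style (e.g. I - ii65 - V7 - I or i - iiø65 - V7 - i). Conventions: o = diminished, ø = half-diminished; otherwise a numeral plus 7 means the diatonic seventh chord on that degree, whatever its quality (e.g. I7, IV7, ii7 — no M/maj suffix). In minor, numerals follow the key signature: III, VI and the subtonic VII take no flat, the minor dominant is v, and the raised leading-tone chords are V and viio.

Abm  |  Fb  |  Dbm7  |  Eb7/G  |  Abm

i - VI - iv7 - V65 - i

Abm: root Ab is the tonic; minor triad there is i.
Fb: root Fb is the submediant; major triad there is VI.
Dbm7: root Db is the subdominant; minor seventh chord there is iv7.
Eb7/G has root Eb, degree 5 in Ab minor, so V65.
Abm: root Ab is the tonic; minor triad there is i.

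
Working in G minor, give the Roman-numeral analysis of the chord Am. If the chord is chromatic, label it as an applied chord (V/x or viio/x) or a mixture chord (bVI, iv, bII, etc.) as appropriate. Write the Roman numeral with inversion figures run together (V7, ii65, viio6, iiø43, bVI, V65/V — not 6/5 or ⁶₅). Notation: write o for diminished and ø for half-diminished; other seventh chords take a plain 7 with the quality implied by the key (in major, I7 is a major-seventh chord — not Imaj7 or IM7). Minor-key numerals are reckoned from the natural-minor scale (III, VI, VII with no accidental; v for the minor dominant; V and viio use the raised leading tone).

ii

Stacked in thirds the chord is A-C-E: a minor triad on A.
A is the second degree of G minor. This is the minor supertonic, borrowed from the parallel major (the Dorian ii).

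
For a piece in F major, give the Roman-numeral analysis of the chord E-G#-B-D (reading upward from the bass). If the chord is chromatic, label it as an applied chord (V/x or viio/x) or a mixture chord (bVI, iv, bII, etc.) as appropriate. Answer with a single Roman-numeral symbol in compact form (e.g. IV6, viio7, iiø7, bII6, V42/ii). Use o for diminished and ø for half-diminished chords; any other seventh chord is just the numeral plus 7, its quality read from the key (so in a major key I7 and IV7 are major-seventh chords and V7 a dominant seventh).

V7/iii

Stacked in thirds the chord is E-G#-B-D: a dominant seventh chord on E.
E is not a diatonic chord root with this quality in F major, but it lies a perfect fifth above A (iii), so the chord functions as an applied dominant of iii.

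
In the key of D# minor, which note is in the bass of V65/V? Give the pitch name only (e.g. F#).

G##

The applied chord V65/V is rooted on E#: E#-G##-B#-D#.
The figure 65 means first inversion — the third is in the bass.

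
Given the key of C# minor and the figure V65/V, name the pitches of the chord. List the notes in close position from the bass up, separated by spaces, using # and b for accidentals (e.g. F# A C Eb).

The slash means an applied dominant: we want the dominant of V. In C# minor, V is G# major, and its dominant is built on D#.
Building a dominant seventh chord on D# gives D#-F##-A#-C#.
The figured bass 65 indicates first inversion, placing the third (F##) in the bass: F##-A#-C#-D#.

F## A# C# D#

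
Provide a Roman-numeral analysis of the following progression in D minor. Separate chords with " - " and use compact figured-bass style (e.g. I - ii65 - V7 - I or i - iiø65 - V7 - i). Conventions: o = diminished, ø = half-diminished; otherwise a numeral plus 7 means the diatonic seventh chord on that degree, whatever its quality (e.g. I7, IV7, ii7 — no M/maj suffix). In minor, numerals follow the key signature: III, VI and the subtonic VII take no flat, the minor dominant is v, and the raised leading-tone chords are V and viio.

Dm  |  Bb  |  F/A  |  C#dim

i - VI - III6 - viio

Dm has root D, degree 1 in D minor, so i.
Bb: major triad on Bb = scale degree 6 → VI.
F/A: root F is the mediant; major triad there is III6.
C#dim has root C#, degree 7 in D minor, so viio.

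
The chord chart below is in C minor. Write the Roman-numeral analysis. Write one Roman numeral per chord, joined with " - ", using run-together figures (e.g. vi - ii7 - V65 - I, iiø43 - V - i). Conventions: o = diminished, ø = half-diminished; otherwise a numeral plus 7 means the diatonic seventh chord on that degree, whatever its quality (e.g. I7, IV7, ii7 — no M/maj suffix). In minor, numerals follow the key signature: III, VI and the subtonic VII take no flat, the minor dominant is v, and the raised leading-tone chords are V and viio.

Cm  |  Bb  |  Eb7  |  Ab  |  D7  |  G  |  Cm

i - VII - V7/VI - VI - V7/V - V - i

Cm: root C is the tonic; minor triad there is i.
Bb: root Bb is the subtonic; major triad there is VII.
Eb7: a dominant seventh chord on Eb, the applied dominant of VI → V7/VI.
Ab has root Ab, degree 6 in C minor, so VI.
D7 is the secondary dominant of V (dominant seventh chord on D): V7/V.
G: major triad on G = scale degree 5 → V.
Cm has root C, degree 1 in C minor, so i.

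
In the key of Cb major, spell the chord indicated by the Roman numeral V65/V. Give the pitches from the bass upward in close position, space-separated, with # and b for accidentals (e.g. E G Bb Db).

The slash means an applied dominant: we want the dominant of V. In Cb major, V is Gb major, and its dominant is built on Db.
Building a dominant seventh chord on Db gives Db-F-Ab-Cb.
The figured bass 65 indicates first inversion, placing the third (F) in the bass: F-Ab-Cb-Db.

F Ab Cb Db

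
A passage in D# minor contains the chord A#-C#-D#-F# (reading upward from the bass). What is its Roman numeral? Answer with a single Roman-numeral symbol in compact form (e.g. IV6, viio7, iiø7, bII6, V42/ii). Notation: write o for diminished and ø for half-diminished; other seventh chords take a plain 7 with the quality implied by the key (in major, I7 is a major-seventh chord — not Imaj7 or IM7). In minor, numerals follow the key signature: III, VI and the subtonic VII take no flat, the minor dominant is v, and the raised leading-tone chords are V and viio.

i43

Stacked in thirds the chord is D#-F#-A#-C#: a minor seventh chord on D#.
In D# minor, D# is the tonic; the diatonic minor seventh chord there is i7.
With A# in the bass the chord is in second inversion, so the figured bass is 43.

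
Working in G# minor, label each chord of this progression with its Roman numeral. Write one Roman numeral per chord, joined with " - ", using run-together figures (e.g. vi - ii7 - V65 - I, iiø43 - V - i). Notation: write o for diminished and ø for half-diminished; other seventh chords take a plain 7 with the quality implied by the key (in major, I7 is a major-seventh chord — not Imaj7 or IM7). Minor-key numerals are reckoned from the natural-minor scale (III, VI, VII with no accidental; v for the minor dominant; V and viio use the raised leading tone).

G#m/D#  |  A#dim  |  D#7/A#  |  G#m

i64 - iio - V43 - i

G#m/D#: root G# is the tonic; minor triad there is i64.
A#dim has root A#, degree 2 in G# minor, so iio.
D#7/A#: root D# is the dominant; dominant seventh chord there is V43.
G#m has root G#, degree 1 in G# minor, so i.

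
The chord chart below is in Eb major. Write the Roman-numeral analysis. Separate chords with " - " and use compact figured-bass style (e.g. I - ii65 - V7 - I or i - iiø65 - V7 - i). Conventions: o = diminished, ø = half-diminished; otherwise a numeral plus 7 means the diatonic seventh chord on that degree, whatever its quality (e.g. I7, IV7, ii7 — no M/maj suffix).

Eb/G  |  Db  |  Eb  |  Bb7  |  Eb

I6 - bVII - I - V7 - I

Eb/G has root Eb, degree 1 in Eb major, so I6.
Db is non-diatonic — bVII, a mixture chord from Eb minor.
Eb has root Eb, degree 1 in Eb major, so I.
Bb7 has root Bb, degree 5 in Eb major, so V7.
Eb: major triad on Eb = scale degree 1 → I.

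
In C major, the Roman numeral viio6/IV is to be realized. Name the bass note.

The applied chord viio6/IV is rooted on E: E-G-Bb.
The figure 6 means first inversion — the third is in the bass.

G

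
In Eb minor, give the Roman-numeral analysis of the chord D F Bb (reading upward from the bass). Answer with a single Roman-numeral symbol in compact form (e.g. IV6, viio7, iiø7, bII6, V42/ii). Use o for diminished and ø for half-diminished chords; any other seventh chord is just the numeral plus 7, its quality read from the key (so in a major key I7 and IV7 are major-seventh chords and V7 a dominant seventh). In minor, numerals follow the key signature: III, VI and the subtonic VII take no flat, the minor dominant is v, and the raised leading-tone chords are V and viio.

The pitches Bb-D-F form a major triad rooted on Bb.
Bb is scale degree 5 in Eb minor, and a major triad on that degree is written V.
With D in the bass the chord is in first inversion, so the figured bass is 6.

V6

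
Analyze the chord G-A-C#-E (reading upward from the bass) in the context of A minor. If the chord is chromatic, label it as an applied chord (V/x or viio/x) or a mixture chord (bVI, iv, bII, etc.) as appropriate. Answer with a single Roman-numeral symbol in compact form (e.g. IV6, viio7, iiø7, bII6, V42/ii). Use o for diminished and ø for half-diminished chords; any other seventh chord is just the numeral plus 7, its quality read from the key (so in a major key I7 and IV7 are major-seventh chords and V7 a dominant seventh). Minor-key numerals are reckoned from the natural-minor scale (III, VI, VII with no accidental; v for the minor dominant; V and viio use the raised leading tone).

V42/iv

Stacked in thirds the chord is A-C#-E-G: a dominant seventh chord on A.
A is not a diatonic chord root with this quality in A minor, but it lies a perfect fifth above D (iv), so the chord functions as an applied dominant of iv.
With G in the bass the chord is in third inversion, so the figured bass is 42.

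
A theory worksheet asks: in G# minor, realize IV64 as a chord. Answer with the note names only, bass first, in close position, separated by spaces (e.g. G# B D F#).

IV64 is the major subdominant, borrowed from the parallel major. In G# minor that root is C#.
So the chord is C#-E#-G#.
With the 64 figure the chord is in second inversion; from the bass G# upward in close position it reads G#-C#-E#.

G# C# E#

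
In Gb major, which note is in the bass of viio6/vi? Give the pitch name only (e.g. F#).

The applied chord viio6/vi is rooted on D: D-F-Ab.
The figure 6 means first inversion — the third is in the bass.

F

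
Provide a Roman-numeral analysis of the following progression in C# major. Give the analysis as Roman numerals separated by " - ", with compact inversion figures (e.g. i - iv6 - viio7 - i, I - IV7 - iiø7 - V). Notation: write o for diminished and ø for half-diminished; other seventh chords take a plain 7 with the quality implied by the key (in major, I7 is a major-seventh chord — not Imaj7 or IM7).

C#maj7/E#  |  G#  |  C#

C#maj7/E# has root C#, degree 1 in C# major, so I65.
G# has root G#, degree 5 in C# major, so V.
C#: root C# is the tonic; major triad there is I.

I65 - V - I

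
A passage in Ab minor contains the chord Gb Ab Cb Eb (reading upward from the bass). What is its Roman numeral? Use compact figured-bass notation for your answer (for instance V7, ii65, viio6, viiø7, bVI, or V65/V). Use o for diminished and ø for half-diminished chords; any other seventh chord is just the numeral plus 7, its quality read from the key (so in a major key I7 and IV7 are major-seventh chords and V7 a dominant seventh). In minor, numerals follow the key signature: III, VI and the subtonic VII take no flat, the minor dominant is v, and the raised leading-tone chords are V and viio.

Stacked in thirds the chord is Ab-Cb-Eb-Gb: a minor seventh chord on Ab.
In Ab minor, Ab is the tonic; the diatonic minor seventh chord there is i7.
With Gb in the bass the chord is in third inversion, so the figured bass is 42.

i42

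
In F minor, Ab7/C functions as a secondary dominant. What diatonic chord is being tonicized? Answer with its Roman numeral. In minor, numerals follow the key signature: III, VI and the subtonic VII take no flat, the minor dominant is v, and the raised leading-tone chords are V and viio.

VI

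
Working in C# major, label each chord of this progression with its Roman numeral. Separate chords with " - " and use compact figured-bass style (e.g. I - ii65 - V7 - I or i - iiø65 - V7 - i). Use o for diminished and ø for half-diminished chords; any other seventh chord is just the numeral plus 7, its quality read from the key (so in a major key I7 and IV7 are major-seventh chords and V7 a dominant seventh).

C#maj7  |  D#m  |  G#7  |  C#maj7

I7 - ii - V7 - I7

C#maj7: major seventh chord on C# = scale degree 1 → I7.
D#m: minor triad on D# = scale degree 2 → ii.
G#7: dominant seventh chord on G# = scale degree 5 → V7.
C#maj7 has root C#, degree 1 in C# major, so I7.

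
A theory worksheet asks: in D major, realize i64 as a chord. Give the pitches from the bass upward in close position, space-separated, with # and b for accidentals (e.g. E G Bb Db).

Scale degree 1 in D major is D; here the chord built on it is altered to a minor triad. i64 is the minor tonic, borrowed from the parallel minor.
So the chord is D-F-A.
With the 64 figure the chord is in second inversion; from the bass A upward in close position it reads A-D-F.

A D F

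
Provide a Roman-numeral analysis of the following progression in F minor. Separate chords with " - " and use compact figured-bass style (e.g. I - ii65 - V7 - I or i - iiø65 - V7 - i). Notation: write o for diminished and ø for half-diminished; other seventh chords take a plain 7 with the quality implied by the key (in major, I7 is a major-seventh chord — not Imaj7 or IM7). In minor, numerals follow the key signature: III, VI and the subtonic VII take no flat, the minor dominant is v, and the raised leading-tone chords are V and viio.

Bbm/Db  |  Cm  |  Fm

iv6 - v - i

Bbm/Db: root Bb is the subdominant; minor triad there is iv6.
Cm has root C, degree 5 in F minor, so v.
Fm has root F, degree 1 in F minor, so i.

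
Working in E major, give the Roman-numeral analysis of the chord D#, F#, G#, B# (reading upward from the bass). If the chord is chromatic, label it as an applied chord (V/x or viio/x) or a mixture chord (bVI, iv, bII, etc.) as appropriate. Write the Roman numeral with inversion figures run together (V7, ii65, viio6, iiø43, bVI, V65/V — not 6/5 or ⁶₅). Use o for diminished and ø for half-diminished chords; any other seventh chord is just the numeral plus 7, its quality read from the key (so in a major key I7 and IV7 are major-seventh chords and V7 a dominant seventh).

V43/vi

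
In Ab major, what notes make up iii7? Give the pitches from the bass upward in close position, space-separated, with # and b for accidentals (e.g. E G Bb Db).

C Eb G Bb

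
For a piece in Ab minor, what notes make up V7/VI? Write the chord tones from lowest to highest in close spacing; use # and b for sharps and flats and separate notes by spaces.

V7/VI is a secondary dominant — the dominant seventh of VI. VI in Ab minor is Fb, so the applied chord's root is Cb, a perfect fifth above.
Building a dominant seventh chord on Cb gives Cb-Eb-Gb-Bbb.

Cb Eb Gb Bbb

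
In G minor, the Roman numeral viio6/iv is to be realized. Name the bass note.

The applied chord viio6/iv is rooted on B: B-D-F.
The figure 6 means first inversion — the third is in the bass.

D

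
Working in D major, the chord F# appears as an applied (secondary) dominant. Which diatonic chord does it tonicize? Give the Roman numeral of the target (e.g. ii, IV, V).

The chord is a major triad on F#.
A dominant resolves down a perfect fifth: F# → B. In D major, B is scale degree 6, i.e. vi.

vi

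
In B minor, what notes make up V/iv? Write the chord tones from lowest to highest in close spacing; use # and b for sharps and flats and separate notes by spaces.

B D# F#

The slash means an applied dominant: we want the dominant of iv. In B minor, iv is E minor, and its dominant is built on B.
Building a major triad on B gives B-D#-F#.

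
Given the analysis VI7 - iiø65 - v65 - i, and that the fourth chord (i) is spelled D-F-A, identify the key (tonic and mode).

D minor

The chord Dm is a minor triad rooted on D; its label is i.
If D is scale degree 1 and the mode makes that degree carry a minor triad, the tonic is D and the mode is minor.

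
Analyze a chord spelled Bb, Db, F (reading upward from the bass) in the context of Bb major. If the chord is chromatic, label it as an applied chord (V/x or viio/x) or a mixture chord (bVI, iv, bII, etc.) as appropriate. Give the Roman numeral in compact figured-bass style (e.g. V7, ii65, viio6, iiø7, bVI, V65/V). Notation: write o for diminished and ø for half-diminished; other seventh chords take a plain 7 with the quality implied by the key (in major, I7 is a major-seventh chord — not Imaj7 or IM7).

i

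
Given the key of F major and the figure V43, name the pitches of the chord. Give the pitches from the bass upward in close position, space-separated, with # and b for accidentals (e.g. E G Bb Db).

G Bb C E

In F major, scale degree 5 is C, and the diatonic chord built there is a dominant seventh chord.
Stacking thirds from C gives C-E-G-Bb.
The figured bass 43 indicates second inversion, placing the fifth (G) in the bass: G-Bb-C-E.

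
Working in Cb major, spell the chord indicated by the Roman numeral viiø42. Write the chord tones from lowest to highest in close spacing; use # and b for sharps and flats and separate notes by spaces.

The numeral's case and figure indicate a half-diminished seventh chord. In Cb major its root, the leading tone, is Bb.
Stacking thirds from Bb gives Bb-Db-Fb-Ab.
With the 42 figure the chord is in third inversion; from the bass Ab upward in close position it reads Ab-Bb-Db-Fb.

Ab Bb Db Fb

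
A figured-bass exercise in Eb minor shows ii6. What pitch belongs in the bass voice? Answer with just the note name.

ii in Eb minor has root F; the chord is F-Ab-C.
The figure 6 means first inversion — the third is in the bass.

Ab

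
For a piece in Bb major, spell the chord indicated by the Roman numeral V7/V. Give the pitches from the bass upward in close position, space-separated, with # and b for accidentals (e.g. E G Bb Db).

The slash means an applied dominant: we want the dominant of V. In Bb major, V is F major, and its dominant is built on C.
Building a dominant seventh chord on C gives C-E-G-Bb.

C E G Bb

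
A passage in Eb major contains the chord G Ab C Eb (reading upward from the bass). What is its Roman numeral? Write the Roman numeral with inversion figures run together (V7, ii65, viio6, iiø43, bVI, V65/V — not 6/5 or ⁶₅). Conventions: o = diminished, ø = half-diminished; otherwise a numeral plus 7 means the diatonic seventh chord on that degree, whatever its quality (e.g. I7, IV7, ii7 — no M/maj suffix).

IV42

Stacked in thirds the chord is Ab-C-Eb-G: a major seventh chord on Ab.
In Eb major, Ab is the subdominant; the diatonic major seventh chord there is IV7.
With G in the bass the chord is in third inversion, so the figured bass is 42.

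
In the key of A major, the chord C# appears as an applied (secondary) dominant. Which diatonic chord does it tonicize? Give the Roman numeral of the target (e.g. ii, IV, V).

The chord is a major triad on C#.
A dominant resolves down a perfect fifth: C# → F#. In A major, F# is scale degree 6, i.e. vi.

vi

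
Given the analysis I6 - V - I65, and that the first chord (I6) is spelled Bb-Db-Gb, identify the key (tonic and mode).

Gb major

The anchor chord is a major triad on Gb, labeled I6.
If Gb is scale degree 1 and the mode makes that degree carry a major triad, the tonic is Gb and the mode is major.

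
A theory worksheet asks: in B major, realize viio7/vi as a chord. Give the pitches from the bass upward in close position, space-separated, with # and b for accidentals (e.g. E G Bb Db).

F## A# C# E

viio7/vi is a secondary leading-tone chord. The target vi is G# in B major; the applied chord is rooted a semitone below, on F##.
Building a fully diminished seventh chord on F## gives F##-A#-C#-E.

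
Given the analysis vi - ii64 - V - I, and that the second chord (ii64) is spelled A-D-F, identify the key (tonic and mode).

The chord Dm/A is a minor triad rooted on D; its label is ii64.
Counting down one scale step from D places the tonic on C; a minor triad on degree 2 is diatonic only in major.

C major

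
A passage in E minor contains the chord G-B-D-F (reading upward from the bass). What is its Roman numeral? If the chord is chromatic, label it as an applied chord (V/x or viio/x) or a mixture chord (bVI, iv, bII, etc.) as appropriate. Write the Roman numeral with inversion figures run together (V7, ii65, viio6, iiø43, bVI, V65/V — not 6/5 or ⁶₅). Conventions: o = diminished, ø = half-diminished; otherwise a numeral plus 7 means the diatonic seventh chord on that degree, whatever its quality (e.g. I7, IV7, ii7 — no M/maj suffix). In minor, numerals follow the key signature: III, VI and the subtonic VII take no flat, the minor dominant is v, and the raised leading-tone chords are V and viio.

Stacked in thirds the chord is G-B-D-F: a dominant seventh chord on G.
G is not a diatonic chord root with this quality in E minor, but it lies a perfect fifth above C (VI), so the chord functions as an applied dominant of VI.

V7/VI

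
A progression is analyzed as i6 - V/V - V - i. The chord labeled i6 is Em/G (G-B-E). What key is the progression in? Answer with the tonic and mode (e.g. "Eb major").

i6 is given as G-B-E — a minor triad with root E.
If E is scale degree 1 and the mode makes that degree carry a minor triad, the tonic is E and the mode is minor.

E minor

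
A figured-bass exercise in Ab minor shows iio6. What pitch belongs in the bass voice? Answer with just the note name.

iio in Ab minor has root Bb; the chord is Bb-Db-Fb.
The figure 6 means first inversion — the third is in the bass.

Db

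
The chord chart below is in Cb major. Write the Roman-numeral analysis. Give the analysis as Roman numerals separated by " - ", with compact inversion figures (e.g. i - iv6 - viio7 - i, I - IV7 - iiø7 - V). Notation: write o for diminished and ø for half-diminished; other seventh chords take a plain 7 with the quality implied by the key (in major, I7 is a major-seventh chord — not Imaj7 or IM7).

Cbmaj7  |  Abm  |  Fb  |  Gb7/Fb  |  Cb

Cbmaj7 has root Cb, degree 1 in Cb major, so I7.
Abm: root Ab is the submediant; minor triad there is vi.
Fb: major triad on Fb = scale degree 4 → IV.
Gb7/Fb has root Gb, degree 5 in Cb major, so V42.
Cb: root Cb is the tonic; major triad there is I.

I7 - vi - IV - V42 - I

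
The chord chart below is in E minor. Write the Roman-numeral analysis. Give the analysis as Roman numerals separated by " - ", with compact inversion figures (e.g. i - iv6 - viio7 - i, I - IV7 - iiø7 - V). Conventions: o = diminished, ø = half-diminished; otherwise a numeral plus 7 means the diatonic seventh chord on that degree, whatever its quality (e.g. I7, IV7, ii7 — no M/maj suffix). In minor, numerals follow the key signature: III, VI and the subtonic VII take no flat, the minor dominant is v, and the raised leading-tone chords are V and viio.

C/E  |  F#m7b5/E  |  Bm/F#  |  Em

VI6 - iiø42 - v64 - i

C/E: root C is the submediant; major triad there is VI6.
F#m7b5/E: half-diminished seventh chord on F# = scale degree 2 → iiø42.
Bm/F#: root B is the dominant; minor triad there is v64.
Em: root E is the tonic; minor triad there is i.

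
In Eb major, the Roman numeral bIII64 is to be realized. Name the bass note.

Db

bIII in Eb major has root Gb; the chord is Gb-Bb-Db.
The figure 64 means second inversion — the fifth is in the bass.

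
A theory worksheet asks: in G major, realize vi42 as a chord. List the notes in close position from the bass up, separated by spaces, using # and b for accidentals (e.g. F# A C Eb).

The numeral's case and figure indicate a minor seventh chord. In G major its root, the sixth degree, is E.
Stacking thirds from E gives E-G-B-D.
With the 42 figure the chord is in third inversion; from the bass D upward in close position it reads D-E-G-B.

D E G B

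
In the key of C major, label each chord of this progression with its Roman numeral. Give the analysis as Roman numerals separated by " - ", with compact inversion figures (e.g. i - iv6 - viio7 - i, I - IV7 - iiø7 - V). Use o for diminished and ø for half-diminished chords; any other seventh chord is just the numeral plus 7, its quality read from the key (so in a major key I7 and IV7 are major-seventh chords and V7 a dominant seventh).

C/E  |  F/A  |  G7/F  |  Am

I6 - IV6 - V42 - vi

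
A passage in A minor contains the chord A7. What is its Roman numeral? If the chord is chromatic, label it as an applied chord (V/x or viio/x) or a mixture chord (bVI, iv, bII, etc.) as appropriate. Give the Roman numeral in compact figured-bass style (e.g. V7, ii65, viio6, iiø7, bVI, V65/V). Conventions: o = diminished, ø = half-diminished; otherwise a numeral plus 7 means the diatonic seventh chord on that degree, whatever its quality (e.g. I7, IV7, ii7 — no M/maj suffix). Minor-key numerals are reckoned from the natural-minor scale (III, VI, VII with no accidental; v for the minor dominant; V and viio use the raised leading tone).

The pitches A-C#-E-G form a dominant seventh chord rooted on A.
A is not a diatonic chord root with this quality in A minor, but it lies a perfect fifth above D (iv), so the chord functions as an applied dominant of iv.

V7/iv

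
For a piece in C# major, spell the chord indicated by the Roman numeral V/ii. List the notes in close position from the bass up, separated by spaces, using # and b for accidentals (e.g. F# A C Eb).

A# C## E#

V/ii is a secondary dominant — the dominant triad of ii. ii in C# major is D#, so the applied chord's root is A#, a perfect fifth above.
Building a major triad on A# gives A#-C##-E#.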